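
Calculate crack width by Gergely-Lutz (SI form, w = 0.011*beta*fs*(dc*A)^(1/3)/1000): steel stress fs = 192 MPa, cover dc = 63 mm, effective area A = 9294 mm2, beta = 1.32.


w = 0.011 * beta * fs * (dc * A)^(1/3) / 1000
= 0.011 * 1.32 * 192 * (63 * 9294)^(1/3) / 1000
= 0.233 mm

0.233


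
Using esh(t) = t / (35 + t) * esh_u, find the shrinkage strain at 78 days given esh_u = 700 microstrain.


esh(78) = 78 / (35 + 78) * 700
= 78 / 113 * 700
= 483.2 microstrain

483.2


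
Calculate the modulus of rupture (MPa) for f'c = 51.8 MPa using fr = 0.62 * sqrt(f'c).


fr = 0.62 * sqrt(51.8)
= 4.462 MPa

4.462


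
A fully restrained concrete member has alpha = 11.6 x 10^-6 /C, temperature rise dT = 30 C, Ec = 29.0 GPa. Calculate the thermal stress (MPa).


sigma = alpha * dT * Ec
= 11.6e-6 * 30 * 29.0 * 1000
= 10.092 MPa

10.092


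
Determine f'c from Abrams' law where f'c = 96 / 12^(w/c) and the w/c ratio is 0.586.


f'c = 96 / 12^0.586
= 96 / 4.289
= 22.38 MPa

22.38


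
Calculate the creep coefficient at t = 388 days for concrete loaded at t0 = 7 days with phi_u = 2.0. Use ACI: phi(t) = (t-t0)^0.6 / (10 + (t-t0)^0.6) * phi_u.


dt = 388 - 7 = 381
phi = 381^0.6 / (10 + 381^0.6) * 2.0
= 1.559

1.559


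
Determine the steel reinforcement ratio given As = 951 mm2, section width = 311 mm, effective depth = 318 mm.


rho = As / (b * d)
= 951 / (311 * 318)
= 0.0096

0.0096


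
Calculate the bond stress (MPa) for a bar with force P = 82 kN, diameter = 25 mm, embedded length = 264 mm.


u = P / (pi * db * ld)
= 82 * 1000 / (pi * 25 * 264)
= 3.955 MPa

3.955


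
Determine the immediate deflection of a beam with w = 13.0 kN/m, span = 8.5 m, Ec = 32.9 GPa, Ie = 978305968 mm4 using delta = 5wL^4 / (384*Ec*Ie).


Convert: L = 8.5 m = 8500 mm, Ec = 32.9 GPa = 32900 MPa
delta = 5 * 13.0 * 8500^4 / (384 * 32900 * 978305968)
= 27.45 mm

27.45


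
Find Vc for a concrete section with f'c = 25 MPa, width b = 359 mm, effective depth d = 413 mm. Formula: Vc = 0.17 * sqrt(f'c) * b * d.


Vc = 0.17 * sqrt(25) * 359 * 413 / 1000
= 126.03 kN

126.03


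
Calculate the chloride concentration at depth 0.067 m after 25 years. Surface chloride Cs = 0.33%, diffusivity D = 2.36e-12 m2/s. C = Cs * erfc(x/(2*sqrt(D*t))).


t_seconds = 25 * 365.25 * 24 * 3600 = 788940000.0 s
arg = 0.067 / (2 * sqrt(2.36e-12 * 788940000.0))
= 0.7764
erfc(0.7764) = 0.2722
C = 0.33 * 0.2722 = 0.0898%

0.0898


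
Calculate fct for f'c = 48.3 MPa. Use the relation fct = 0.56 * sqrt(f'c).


fct = 0.56 * sqrt(48.3)
= 0.56 * 6.95
= 3.892 MPa

3.892


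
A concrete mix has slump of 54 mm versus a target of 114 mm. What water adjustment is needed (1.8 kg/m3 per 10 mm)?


Difference = 114 - 54 = 60 mm
Water adjustment = 60 * 1.8 / 10 = 10.8 kg/m3

10.8


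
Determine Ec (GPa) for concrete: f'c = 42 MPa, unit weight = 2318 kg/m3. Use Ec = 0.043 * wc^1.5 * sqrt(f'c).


Ec = 0.043 * 2318^1.5 * sqrt(42) / 1000
= 31.1 GPa

31.1


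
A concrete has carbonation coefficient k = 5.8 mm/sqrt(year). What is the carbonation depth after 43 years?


depth = k * sqrt(t)
= 5.8 * sqrt(43)
= 38.03 mm

38.03


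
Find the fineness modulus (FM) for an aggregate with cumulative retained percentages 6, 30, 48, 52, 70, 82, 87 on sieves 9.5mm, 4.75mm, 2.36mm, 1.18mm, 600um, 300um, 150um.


FM = sum(cumulative % retained) / 100
= 375 / 100
= 3.75

3.75


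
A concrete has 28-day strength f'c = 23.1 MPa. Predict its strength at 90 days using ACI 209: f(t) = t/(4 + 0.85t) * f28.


f(90) = 90 / (4 + 0.85 * 90) * 23.1
= 90 / 80.5 * 23.1
= 25.83 MPa

25.83


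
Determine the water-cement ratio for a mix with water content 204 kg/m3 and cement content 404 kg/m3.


w/c = water / cement
w/c = 204 / 404 = 0.505

0.505


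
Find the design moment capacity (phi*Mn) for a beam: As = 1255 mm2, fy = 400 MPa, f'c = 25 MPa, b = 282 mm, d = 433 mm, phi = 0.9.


a = As * fy / (0.85 * f'c * b)
= 1255 * 400 / (0.85 * 25 * 282)
= 83.7714 mm
Mn = As * fy * (d - a/2) / 10^6
= 196.3394 kN-m
phi*Mn = 0.9 * 196.3394 = 176.71 kN-m

176.71


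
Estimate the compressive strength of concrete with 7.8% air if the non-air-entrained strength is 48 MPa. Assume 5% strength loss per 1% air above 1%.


Strength loss = (7.8 - 1) * 5 = 34.0%
f'c = 48 * (1 - 34.0/100)
= 31.68 MPa

31.68


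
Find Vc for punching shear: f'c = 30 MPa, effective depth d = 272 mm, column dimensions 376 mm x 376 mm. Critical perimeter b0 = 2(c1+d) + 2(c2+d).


b0 = 2*(376 + 272) + 2*(376 + 272) = 2592 mm
Vc = 0.33 * sqrt(30) * 2592 * 272 / 1000
= 1274.32 kN

1274.32


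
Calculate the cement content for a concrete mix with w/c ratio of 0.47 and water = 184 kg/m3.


Cement = water / (w/c)
= 184 / 0.47
= 391.5 kg/m3

391.5


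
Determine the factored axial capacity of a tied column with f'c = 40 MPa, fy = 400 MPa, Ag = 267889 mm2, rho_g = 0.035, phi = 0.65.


Ast = rho * Ag = 0.035 * 267889 = 9376.115 mm2
phi*Pn = 0.65 * 0.80 * (0.85 * 40 * (267889 - 9376.115) + 400 * 9376.115) / 1000
= 6520.74 kN

6520.74


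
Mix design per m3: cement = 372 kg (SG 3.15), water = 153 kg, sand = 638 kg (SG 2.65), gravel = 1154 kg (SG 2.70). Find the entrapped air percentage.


Vol cement = 372 / (3.15 * 1000) = 0.118095 m3
Vol water = 153 / 1000 = 0.153 m3
Vol sand = 638 / (2.65 * 1000) = 0.240755 m3
Vol gravel = 1154 / (2.70 * 1000) = 0.427407 m3
Total solid + water volume = 0.939257 m3
Air = (1 - 0.939257) * 100 = 6.07%

6.07


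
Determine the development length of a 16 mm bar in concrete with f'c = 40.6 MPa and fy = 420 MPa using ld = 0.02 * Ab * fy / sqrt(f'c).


Ab = pi * 16^2 / 4 = 201.062 mm2
ld = 0.02 * 201.062 * 420 / sqrt(40.6)
= 265.1 mm

265.1


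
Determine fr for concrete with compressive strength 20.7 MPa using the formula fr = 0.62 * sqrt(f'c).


fr = 0.62 * sqrt(20.7)
= 2.821 MPa

2.821


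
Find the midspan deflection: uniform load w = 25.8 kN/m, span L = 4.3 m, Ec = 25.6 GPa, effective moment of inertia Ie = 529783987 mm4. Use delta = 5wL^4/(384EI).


Convert: L = 4.3 m = 4300 mm, Ec = 25.6 GPa = 25600 MPa
delta = 5 * 25.8 * 4300^4 / (384 * 25600 * 529783987)
= 8.47 mm

8.47


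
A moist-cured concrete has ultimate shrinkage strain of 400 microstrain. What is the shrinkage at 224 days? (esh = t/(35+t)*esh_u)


esh(224) = 224 / (35 + 224) * 400
= 224 / 259 * 400
= 345.9 microstrain

345.9


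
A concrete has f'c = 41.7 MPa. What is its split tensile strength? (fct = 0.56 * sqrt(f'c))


fct = 0.56 * sqrt(41.7)
= 0.56 * 6.458
= 3.616 MPa

3.616


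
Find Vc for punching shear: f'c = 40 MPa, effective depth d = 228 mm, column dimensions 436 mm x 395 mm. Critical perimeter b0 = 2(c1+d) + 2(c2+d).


b0 = 2*(436 + 228) + 2*(395 + 228) = 2574 mm
Vc = 0.33 * sqrt(40) * 2574 * 228 / 1000
= 1224.86 kN

1224.86


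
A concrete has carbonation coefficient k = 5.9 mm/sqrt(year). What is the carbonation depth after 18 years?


depth = k * sqrt(t)
= 5.9 * sqrt(18)
= 25.03 mm

25.03


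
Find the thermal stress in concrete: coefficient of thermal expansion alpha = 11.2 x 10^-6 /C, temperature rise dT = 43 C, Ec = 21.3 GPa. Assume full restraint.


sigma = alpha * dT * Ec
= 11.2e-6 * 43 * 21.3 * 1000
= 10.258 MPa

10.258


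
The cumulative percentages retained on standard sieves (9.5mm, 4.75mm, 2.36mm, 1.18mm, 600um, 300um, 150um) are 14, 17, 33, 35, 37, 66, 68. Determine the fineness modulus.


FM = sum(cumulative % retained) / 100
= 270 / 100
= 2.7

2.7


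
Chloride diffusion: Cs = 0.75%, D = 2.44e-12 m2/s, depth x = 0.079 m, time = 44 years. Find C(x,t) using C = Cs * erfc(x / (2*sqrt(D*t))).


t_seconds = 44 * 365.25 * 24 * 3600 = 1388534400.0 s
arg = 0.079 / (2 * sqrt(2.44e-12 * 1388534400.0))
= 0.6786
erfc(0.6786) = 0.3372
C = 0.75 * 0.3372 = 0.2529%

0.2529


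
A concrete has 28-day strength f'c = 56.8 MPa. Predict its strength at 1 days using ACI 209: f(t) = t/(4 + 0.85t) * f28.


f(1) = 1 / (4 + 0.85 * 1) * 56.8
= 1 / 4.85 * 56.8
= 11.71 MPa

11.71


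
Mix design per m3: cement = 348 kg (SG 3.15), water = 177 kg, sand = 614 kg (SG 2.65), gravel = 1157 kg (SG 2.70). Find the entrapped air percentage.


Vol cement = 348 / (3.15 * 1000) = 0.110476 m3
Vol water = 177 / 1000 = 0.177 m3
Vol sand = 614 / (2.65 * 1000) = 0.231698 m3
Vol gravel = 1157 / (2.70 * 1000) = 0.428519 m3
Total solid + water volume = 0.947693 m3
Air = (1 - 0.947693) * 100 = 5.23%

5.23


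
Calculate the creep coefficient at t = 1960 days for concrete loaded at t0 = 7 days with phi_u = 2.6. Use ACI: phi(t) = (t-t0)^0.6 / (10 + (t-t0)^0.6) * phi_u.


dt = 1960 - 7 = 1953
phi = 1953^0.6 / (10 + 1953^0.6) * 2.6
= 2.351

2.351


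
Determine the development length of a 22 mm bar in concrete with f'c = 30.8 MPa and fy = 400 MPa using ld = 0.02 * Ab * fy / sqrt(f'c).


Ab = pi * 22^2 / 4 = 380.133 mm2
ld = 0.02 * 380.133 * 400 / sqrt(30.8)
= 548.0 mm

548.0


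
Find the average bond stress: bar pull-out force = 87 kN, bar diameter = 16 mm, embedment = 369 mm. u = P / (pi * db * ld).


u = P / (pi * db * ld)
= 87 * 1000 / (pi * 16 * 369)
= 4.691 MPa

4.691


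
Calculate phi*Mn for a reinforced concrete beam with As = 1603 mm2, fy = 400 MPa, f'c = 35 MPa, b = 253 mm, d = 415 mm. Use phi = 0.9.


a = As * fy / (0.85 * f'c * b)
= 1603 * 400 / (0.85 * 35 * 253)
= 85.1895 mm
Mn = As * fy * (d - a/2) / 10^6
= 238.7862 kN-m
phi*Mn = 0.9 * 238.7862 = 214.91 kN-m

214.91


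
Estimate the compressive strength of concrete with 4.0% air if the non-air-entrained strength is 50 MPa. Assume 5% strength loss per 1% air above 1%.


Strength loss = (4.0 - 1) * 5 = 15.0%
f'c = 50 * (1 - 15.0/100)
= 42.5 MPa

42.5


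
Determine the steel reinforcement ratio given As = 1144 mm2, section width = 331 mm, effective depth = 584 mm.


rho = As / (b * d)
= 1144 / (331 * 584)
= 0.0059

0.0059


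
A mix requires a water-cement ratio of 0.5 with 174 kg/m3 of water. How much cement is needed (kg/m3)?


Cement = water / (w/c)
= 174 / 0.5
= 348.0 kg/m3

348.0


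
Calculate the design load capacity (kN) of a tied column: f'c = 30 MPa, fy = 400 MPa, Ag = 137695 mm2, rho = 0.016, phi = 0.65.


Ast = rho * Ag = 0.016 * 137695 = 2203.12 mm2
phi*Pn = 0.65 * 0.80 * (0.85 * 30 * (137695 - 2203.12) + 400 * 2203.12) / 1000
= 2254.87 kN

2254.87


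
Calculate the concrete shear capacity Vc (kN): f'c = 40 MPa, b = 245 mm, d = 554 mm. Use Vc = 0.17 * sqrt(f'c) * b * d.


Vc = 0.17 * sqrt(40) * 245 * 554 / 1000
= 145.93 kN

145.93


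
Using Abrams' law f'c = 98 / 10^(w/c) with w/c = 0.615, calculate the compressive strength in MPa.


f'c = 98 / 10^0.615
= 98 / 4.121
= 23.78 MPa

23.78


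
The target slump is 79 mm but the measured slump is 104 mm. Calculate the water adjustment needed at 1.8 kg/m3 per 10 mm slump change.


Difference = 79 - 104 = -25 mm
Water adjustment = -25 * 1.8 / 10 = -4.5 kg/m3

-4.5


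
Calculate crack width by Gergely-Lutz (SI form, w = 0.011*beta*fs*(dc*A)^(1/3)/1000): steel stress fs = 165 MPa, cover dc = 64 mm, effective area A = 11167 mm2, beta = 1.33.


w = 0.011 * beta * fs * (dc * A)^(1/3) / 1000
= 0.011 * 1.33 * 165 * (64 * 11167)^(1/3) / 1000
= 0.216 mm

0.216


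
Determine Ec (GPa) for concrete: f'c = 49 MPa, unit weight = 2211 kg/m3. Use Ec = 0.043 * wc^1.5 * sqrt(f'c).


Ec = 0.043 * 2211^1.5 * sqrt(49) / 1000
= 31.29 GPa

31.29


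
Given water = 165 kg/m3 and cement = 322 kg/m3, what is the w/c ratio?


w/c = water / cement
w/c = 165 / 322 = 0.512

0.512


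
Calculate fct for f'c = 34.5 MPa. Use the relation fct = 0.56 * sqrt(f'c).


fct = 0.56 * sqrt(34.5)
= 0.56 * 5.874
= 3.289 MPa

3.289


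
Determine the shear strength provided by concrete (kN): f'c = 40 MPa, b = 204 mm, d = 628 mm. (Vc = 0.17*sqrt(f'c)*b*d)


Vc = 0.17 * sqrt(40) * 204 * 628 / 1000
= 137.74 kN

137.74


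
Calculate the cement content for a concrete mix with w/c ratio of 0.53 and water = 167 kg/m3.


Cement = water / (w/c)
= 167 / 0.53
= 315.1 kg/m3

315.1


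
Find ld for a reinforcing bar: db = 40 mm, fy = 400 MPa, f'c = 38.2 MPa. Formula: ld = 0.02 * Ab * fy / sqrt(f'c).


Ab = pi * 40^2 / 4 = 1256.637 mm2
ld = 0.02 * 1256.637 * 400 / sqrt(38.2)
= 1626.6 mm

1626.6


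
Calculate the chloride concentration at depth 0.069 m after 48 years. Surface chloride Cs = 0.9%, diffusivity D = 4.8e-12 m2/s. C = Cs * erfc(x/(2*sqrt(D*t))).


t_seconds = 48 * 365.25 * 24 * 3600 = 1514764800.0 s
arg = 0.069 / (2 * sqrt(4.8e-12 * 1514764800.0))
= 0.4046
erfc(0.4046) = 0.5672
C = 0.9 * 0.5672 = 0.5105%

0.5105


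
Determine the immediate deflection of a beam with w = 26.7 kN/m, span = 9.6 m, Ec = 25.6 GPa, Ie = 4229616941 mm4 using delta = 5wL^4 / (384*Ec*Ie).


Convert: L = 9.6 m = 9600 mm, Ec = 25.6 GPa = 25600 MPa
delta = 5 * 26.7 * 9600^4 / (384 * 25600 * 4229616941)
= 27.27 mm

27.27


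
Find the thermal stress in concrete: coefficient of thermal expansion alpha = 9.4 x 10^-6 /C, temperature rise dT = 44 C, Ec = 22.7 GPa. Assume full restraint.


sigma = alpha * dT * Ec
= 9.4e-6 * 44 * 22.7 * 1000
= 9.389 MPa

9.389


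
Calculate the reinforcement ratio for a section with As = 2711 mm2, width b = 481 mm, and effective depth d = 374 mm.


rho = As / (b * d)
= 2711 / (481 * 374)
= 0.0151

0.0151


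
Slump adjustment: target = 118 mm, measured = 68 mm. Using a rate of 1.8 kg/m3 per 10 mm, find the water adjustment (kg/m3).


Difference = 118 - 68 = 50 mm
Water adjustment = 50 * 1.8 / 10 = 9.0 kg/m3

9.0


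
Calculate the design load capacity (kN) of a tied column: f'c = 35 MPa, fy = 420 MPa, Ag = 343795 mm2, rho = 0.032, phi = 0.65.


Ast = rho * Ag = 0.032 * 343795 = 11001.44 mm2
phi*Pn = 0.65 * 0.80 * (0.85 * 35 * (343795 - 11001.44) + 420 * 11001.44) / 1000
= 7551.03 kN

7551.03


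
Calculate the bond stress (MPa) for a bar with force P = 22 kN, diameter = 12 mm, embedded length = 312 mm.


u = P / (pi * db * ld)
= 22 * 1000 / (pi * 12 * 312)
= 1.87 MPa

1.87


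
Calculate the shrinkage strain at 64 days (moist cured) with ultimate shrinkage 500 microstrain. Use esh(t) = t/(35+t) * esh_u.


esh(64) = 64 / (35 + 64) * 500
= 64 / 99 * 500
= 323.2 microstrain

323.2


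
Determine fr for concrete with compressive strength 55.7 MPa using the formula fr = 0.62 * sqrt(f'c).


fr = 0.62 * sqrt(55.7)
= 4.627 MPa

4.627


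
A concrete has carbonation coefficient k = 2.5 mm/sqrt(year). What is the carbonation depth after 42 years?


depth = k * sqrt(t)
= 2.5 * sqrt(42)
= 16.2 mm

16.2


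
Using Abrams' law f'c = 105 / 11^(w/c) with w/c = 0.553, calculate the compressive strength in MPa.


f'c = 105 / 11^0.553
= 105 / 3.766
= 27.88 MPa

27.88


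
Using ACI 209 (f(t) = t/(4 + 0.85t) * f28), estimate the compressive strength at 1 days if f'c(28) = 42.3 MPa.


f(1) = 1 / (4 + 0.85 * 1) * 42.3
= 1 / 4.85 * 42.3
= 8.72 MPa

8.72


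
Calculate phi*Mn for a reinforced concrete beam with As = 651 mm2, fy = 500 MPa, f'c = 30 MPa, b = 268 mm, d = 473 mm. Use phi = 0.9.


a = As * fy / (0.85 * f'c * b)
= 651 * 500 / (0.85 * 30 * 268)
= 47.6295 mm
Mn = As * fy * (d - a/2) / 10^6
= 146.2098 kN-m
phi*Mn = 0.9 * 146.2098 = 131.59 kN-m

131.59


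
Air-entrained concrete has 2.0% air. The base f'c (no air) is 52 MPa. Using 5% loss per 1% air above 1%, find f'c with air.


Strength loss = (2.0 - 1) * 5 = 5.0%
f'c = 52 * (1 - 5.0/100)
= 49.4 MPa

49.4


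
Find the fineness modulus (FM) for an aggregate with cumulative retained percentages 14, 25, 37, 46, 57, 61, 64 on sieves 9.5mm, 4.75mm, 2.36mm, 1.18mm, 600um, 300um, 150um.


FM = sum(cumulative % retained) / 100
= 304 / 100
= 3.04

3.04


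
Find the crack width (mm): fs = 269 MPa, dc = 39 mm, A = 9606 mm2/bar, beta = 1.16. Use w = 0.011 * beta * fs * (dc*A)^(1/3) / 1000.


w = 0.011 * beta * fs * (dc * A)^(1/3) / 1000
= 0.011 * 1.16 * 269 * (39 * 9606)^(1/3) / 1000
= 0.247 mm

0.247


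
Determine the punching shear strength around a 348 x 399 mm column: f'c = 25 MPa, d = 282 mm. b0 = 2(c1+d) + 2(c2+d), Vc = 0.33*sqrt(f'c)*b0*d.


b0 = 2*(348 + 282) + 2*(399 + 282) = 2622 mm
Vc = 0.33 * sqrt(25) * 2622 * 282 / 1000
= 1220.02 kN

1220.02


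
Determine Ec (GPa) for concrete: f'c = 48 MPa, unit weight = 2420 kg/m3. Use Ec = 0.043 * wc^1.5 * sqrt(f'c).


Ec = 0.043 * 2420^1.5 * sqrt(48) / 1000
= 35.47 GPa

35.47


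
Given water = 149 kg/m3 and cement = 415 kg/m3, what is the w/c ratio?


w/c = water / cement
w/c = 149 / 415 = 0.359

0.359


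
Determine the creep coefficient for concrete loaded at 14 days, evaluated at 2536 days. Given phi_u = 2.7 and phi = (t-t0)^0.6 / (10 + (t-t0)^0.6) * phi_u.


dt = 2536 - 14 = 2522
phi = 2522^0.6 / (10 + 2522^0.6) * 2.7
= 2.475

2.475


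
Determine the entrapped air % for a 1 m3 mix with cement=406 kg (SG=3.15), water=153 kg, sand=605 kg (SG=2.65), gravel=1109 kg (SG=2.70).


Vol cement = 406 / (3.15 * 1000) = 0.128889 m3
Vol water = 153 / 1000 = 0.153 m3
Vol sand = 605 / (2.65 * 1000) = 0.228302 m3
Vol gravel = 1109 / (2.70 * 1000) = 0.410741 m3
Total solid + water volume = 0.920932 m3
Air = (1 - 0.920932) * 100 = 7.91%

7.91


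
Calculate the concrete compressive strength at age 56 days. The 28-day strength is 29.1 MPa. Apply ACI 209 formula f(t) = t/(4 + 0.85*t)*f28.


f(56) = 56 / (4 + 0.85 * 56) * 29.1
= 56 / 51.6 * 29.1
= 31.58 MPa

31.58


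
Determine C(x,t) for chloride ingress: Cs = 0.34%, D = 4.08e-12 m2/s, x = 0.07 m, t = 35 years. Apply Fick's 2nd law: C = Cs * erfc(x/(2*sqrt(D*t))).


t_seconds = 35 * 365.25 * 24 * 3600 = 1104516000.0 s
arg = 0.07 / (2 * sqrt(4.08e-12 * 1104516000.0))
= 0.5214
erfc(0.5214) = 0.4609
C = 0.34 * 0.4609 = 0.1567%

0.1567


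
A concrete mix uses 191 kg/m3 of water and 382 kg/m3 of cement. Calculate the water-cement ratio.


w/c = water / cement
w/c = 191 / 382 = 0.5

0.5


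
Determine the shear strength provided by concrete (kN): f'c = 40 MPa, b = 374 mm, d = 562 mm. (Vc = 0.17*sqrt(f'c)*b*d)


Vc = 0.17 * sqrt(40) * 374 * 562 / 1000
= 225.99 kN

225.99


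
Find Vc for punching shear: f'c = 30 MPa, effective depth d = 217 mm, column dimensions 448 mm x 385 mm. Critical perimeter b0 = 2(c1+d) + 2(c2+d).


b0 = 2*(448 + 217) + 2*(385 + 217) = 2534 mm
Vc = 0.33 * sqrt(30) * 2534 * 217 / 1000
= 993.9 kN

993.9


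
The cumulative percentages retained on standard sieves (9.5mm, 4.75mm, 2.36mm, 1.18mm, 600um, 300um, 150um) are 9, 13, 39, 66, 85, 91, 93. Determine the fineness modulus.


FM = sum(cumulative % retained) / 100
= 396 / 100
= 3.96

3.96


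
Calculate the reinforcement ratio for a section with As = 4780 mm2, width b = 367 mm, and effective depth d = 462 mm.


rho = As / (b * d)
= 4780 / (367 * 462)
= 0.0282

0.0282


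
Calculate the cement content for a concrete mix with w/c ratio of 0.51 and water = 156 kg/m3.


Cement = water / (w/c)
= 156 / 0.51
= 305.9 kg/m3

305.9


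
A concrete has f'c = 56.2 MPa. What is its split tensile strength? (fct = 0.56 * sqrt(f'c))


fct = 0.56 * sqrt(56.2)
= 0.56 * 7.497
= 4.198 MPa

4.198


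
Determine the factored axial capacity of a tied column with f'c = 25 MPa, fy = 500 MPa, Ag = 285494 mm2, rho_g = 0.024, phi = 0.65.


Ast = rho * Ag = 0.024 * 285494 = 6851.856 mm2
phi*Pn = 0.65 * 0.80 * (0.85 * 25 * (285494 - 6851.856) + 500 * 6851.856) / 1000
= 4860.48 kN

4860.48


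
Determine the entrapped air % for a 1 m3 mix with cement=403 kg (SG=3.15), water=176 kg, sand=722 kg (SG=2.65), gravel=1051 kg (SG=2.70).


Vol cement = 403 / (3.15 * 1000) = 0.127937 m3
Vol water = 176 / 1000 = 0.176 m3
Vol sand = 722 / (2.65 * 1000) = 0.272453 m3
Vol gravel = 1051 / (2.70 * 1000) = 0.389259 m3
Total solid + water volume = 0.965649 m3
Air = (1 - 0.965649) * 100 = 3.44%

3.44


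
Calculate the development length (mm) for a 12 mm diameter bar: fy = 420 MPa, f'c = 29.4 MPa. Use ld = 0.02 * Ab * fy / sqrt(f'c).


Ab = pi * 12^2 / 4 = 113.097 mm2
ld = 0.02 * 113.097 * 420 / sqrt(29.4)
= 175.2 mm

175.2


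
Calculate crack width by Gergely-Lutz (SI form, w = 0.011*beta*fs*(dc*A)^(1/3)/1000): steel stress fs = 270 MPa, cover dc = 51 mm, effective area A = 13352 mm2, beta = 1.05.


w = 0.011 * beta * fs * (dc * A)^(1/3) / 1000
= 0.011 * 1.05 * 270 * (51 * 13352)^(1/3) / 1000
= 0.274 mm

0.274


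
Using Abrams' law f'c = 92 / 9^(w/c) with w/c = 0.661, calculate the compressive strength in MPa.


f'c = 92 / 9^0.661
= 92 / 4.273
= 21.53 MPa

21.53


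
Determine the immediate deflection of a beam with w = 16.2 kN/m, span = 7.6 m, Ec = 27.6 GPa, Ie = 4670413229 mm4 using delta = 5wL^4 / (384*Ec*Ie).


Convert: L = 7.6 m = 7600 mm, Ec = 27.6 GPa = 27600 MPa
delta = 5 * 16.2 * 7600^4 / (384 * 27600 * 4670413229)
= 5.46 mm

5.46


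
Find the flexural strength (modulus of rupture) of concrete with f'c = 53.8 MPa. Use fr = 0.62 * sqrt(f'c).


fr = 0.62 * sqrt(53.8)
= 4.548 MPa

4.548


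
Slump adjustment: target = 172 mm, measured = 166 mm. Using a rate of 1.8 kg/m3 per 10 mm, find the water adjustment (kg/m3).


Difference = 172 - 166 = 6 mm
Water adjustment = 6 * 1.8 / 10 = 1.1 kg/m3

1.1


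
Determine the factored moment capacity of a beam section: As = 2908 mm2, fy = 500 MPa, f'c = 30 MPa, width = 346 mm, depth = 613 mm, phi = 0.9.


a = As * fy / (0.85 * f'c * b)
= 2908 * 500 / (0.85 * 30 * 346)
= 164.7966 mm
Mn = As * fy * (d - a/2) / 10^6
= 771.4949 kN-m
phi*Mn = 0.9 * 771.4949 = 694.35 kN-m

694.35


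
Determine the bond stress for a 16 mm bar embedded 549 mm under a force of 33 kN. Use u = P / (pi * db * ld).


u = P / (pi * db * ld)
= 33 * 1000 / (pi * 16 * 549)
= 1.196 MPa

1.196


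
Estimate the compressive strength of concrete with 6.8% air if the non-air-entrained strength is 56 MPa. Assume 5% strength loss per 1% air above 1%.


Strength loss = (6.8 - 1) * 5 = 29.0%
f'c = 56 * (1 - 29.0/100)
= 39.76 MPa

39.76


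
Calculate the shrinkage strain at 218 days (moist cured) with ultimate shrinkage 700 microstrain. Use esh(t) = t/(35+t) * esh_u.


esh(218) = 218 / (35 + 218) * 700
= 218 / 253 * 700
= 603.2 microstrain

603.2


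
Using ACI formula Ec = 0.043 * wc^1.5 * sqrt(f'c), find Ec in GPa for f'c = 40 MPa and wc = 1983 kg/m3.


Ec = 0.043 * 1983^1.5 * sqrt(40) / 1000
= 24.01 GPa

24.01


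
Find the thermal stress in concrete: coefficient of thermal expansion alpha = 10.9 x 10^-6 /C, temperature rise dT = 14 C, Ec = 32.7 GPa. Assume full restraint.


sigma = alpha * dT * Ec
= 10.9e-6 * 14 * 32.7 * 1000
= 4.99 MPa

4.99


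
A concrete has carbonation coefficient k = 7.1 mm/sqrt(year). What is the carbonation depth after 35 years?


depth = k * sqrt(t)
= 7.1 * sqrt(35)
= 42.0 mm

42.0


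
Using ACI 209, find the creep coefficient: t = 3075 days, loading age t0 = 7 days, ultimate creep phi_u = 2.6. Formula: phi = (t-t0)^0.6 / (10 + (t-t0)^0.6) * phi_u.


dt = 3075 - 7 = 3068
phi = 3068^0.6 / (10 + 3068^0.6) * 2.6
= 2.405

2.405


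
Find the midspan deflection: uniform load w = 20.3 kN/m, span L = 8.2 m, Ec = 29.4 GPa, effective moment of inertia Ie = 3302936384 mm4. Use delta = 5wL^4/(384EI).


Convert: L = 8.2 m = 8200 mm, Ec = 29.4 GPa = 29400 MPa
delta = 5 * 20.3 * 8200^4 / (384 * 29400 * 3302936384)
= 12.31 mm

12.31


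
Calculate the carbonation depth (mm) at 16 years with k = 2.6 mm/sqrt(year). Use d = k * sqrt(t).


depth = k * sqrt(t)
= 2.6 * sqrt(16)
= 10.4 mm

10.4


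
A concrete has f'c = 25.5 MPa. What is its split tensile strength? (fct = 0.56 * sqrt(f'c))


fct = 0.56 * sqrt(25.5)
= 0.56 * 5.05
= 2.828 MPa

2.828


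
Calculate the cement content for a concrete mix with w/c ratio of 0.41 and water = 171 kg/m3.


Cement = water / (w/c)
= 171 / 0.41
= 417.1 kg/m3

417.1


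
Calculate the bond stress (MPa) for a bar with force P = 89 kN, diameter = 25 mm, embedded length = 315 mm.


u = P / (pi * db * ld)
= 89 * 1000 / (pi * 25 * 315)
= 3.597 MPa

3.597


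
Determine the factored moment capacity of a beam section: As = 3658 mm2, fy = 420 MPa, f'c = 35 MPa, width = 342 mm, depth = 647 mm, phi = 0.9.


a = As * fy / (0.85 * f'c * b)
= 3658 * 420 / (0.85 * 35 * 342)
= 151.001 mm
Mn = As * fy * (d - a/2) / 10^6
= 878.0289 kN-m
phi*Mn = 0.9 * 878.0289 = 790.23 kN-m

790.23


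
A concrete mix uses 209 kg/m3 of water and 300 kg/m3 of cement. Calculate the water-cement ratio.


w/c = water / cement
w/c = 209 / 300 = 0.697

0.697


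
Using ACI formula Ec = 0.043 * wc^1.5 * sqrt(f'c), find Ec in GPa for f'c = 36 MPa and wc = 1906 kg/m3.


Ec = 0.043 * 1906^1.5 * sqrt(36) / 1000
= 21.47 GPa

21.47


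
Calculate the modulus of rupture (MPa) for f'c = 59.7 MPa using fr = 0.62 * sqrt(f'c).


fr = 0.62 * sqrt(59.7)
= 4.79 MPa

4.79


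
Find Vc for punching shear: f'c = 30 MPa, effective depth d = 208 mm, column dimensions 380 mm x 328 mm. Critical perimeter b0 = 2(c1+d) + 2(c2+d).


b0 = 2*(380 + 208) + 2*(328 + 208) = 2248 mm
Vc = 0.33 * sqrt(30) * 2248 * 208 / 1000
= 845.15 kN

845.15


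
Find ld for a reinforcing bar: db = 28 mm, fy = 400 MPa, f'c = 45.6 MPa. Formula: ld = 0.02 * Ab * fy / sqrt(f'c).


Ab = pi * 28^2 / 4 = 615.752 mm2
ld = 0.02 * 615.752 * 400 / sqrt(45.6)
= 729.5 mm

729.5


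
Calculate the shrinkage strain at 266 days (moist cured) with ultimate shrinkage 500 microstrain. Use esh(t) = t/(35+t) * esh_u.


esh(266) = 266 / (35 + 266) * 500
= 266 / 301 * 500
= 441.9 microstrain

441.9


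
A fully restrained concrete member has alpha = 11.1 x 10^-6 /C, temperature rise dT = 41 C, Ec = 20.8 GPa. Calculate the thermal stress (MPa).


sigma = alpha * dT * Ec
= 11.1e-6 * 41 * 20.8 * 1000
= 9.466 MPa

9.466


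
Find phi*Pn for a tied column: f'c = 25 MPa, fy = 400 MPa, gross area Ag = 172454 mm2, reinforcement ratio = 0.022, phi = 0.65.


Ast = rho * Ag = 0.022 * 172454 = 3793.988 mm2
phi*Pn = 0.65 * 0.80 * (0.85 * 25 * (172454 - 3793.988) + 400 * 3793.988) / 1000
= 2652.84 kN

2652.84


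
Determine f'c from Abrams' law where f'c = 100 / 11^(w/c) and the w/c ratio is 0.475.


f'c = 100 / 11^0.475
= 100 / 3.124
= 32.01 MPa

32.01


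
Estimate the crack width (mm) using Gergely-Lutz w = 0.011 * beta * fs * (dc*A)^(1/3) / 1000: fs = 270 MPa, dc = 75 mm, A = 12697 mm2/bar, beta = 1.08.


w = 0.011 * beta * fs * (dc * A)^(1/3) / 1000
= 0.011 * 1.08 * 270 * (75 * 12697)^(1/3) / 1000
= 0.316 mm

0.316


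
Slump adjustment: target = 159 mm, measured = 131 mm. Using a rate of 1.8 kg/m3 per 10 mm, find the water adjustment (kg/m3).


Difference = 159 - 131 = 28 mm
Water adjustment = 28 * 1.8 / 10 = 5.0 kg/m3

5.0


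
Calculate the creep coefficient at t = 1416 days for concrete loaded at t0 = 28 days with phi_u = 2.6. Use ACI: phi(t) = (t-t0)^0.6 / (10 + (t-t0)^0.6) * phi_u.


dt = 1416 - 28 = 1388
phi = 1388^0.6 / (10 + 1388^0.6) * 2.6
= 2.301

2.301


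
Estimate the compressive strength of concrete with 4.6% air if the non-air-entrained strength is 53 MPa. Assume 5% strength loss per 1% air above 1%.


Strength loss = (4.6 - 1) * 5 = 18.0%
f'c = 53 * (1 - 18.0/100)
= 43.46 MPa

43.46


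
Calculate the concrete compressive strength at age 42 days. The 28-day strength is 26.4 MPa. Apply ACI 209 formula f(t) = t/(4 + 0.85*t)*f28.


f(42) = 42 / (4 + 0.85 * 42) * 26.4
= 42 / 39.7 * 26.4
= 27.93 MPa

27.93


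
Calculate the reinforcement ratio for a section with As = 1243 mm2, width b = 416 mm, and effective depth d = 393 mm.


rho = As / (b * d)
= 1243 / (416 * 393)
= 0.0076

0.0076


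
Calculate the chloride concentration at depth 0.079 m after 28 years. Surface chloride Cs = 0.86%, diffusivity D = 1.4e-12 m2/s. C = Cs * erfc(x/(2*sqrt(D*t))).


t_seconds = 28 * 365.25 * 24 * 3600 = 883612800.0 s
arg = 0.079 / (2 * sqrt(1.4e-12 * 883612800.0))
= 1.1231
erfc(1.1231) = 0.1122
C = 0.86 * 0.1122 = 0.0965%

0.0965


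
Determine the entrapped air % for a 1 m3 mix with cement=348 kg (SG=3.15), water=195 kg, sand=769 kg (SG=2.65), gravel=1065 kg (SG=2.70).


Vol cement = 348 / (3.15 * 1000) = 0.110476 m3
Vol water = 195 / 1000 = 0.195 m3
Vol sand = 769 / (2.65 * 1000) = 0.290189 m3
Vol gravel = 1065 / (2.70 * 1000) = 0.394444 m3
Total solid + water volume = 0.990109 m3
Air = (1 - 0.990109) * 100 = 0.99%

0.99


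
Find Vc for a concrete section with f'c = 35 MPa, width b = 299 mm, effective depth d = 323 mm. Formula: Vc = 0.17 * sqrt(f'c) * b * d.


Vc = 0.17 * sqrt(35) * 299 * 323 / 1000
= 97.13 kN

97.13


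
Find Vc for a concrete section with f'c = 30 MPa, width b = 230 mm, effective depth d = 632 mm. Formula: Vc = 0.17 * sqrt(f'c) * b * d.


Vc = 0.17 * sqrt(30) * 230 * 632 / 1000
= 135.35 kN

135.35


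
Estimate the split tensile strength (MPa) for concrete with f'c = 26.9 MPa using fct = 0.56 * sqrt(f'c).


fct = 0.56 * sqrt(26.9)
= 0.56 * 5.187
= 2.904 MPa

2.904


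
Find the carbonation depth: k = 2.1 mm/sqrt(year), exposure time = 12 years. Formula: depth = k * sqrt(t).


depth = k * sqrt(t)
= 2.1 * sqrt(12)
= 7.27 mm

7.27


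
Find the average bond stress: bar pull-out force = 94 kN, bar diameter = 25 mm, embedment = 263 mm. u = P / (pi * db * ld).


u = P / (pi * db * ld)
= 94 * 1000 / (pi * 25 * 263)
= 4.551 MPa

4.551


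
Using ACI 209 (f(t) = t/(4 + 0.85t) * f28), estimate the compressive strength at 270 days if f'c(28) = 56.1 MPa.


f(270) = 270 / (4 + 0.85 * 270) * 56.1
= 270 / 233.5 * 56.1
= 64.87 MPa

64.87


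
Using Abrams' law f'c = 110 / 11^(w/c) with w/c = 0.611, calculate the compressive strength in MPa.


f'c = 110 / 11^0.611
= 110 / 4.328
= 25.42 MPa

25.42


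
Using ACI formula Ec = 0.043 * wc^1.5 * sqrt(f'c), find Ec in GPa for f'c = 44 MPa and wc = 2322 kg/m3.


Ec = 0.043 * 2322^1.5 * sqrt(44) / 1000
= 31.91 GPa

31.91


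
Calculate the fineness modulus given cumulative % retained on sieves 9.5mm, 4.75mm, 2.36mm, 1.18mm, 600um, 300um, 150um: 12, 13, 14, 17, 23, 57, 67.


FM = sum(cumulative % retained) / 100
= 203 / 100
= 2.03

2.03


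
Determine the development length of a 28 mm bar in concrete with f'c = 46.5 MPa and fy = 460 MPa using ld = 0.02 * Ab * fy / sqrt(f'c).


Ab = pi * 28^2 / 4 = 615.752 mm2
ld = 0.02 * 615.752 * 460 / sqrt(46.5)
= 830.7 mm

830.7


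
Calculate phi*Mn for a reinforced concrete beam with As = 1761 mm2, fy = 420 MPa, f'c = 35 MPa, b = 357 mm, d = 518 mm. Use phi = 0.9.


a = As * fy / (0.85 * f'c * b)
= 1761 * 420 / (0.85 * 35 * 357)
= 69.6391 mm
Mn = As * fy * (d - a/2) / 10^6
= 357.3699 kN-m
phi*Mn = 0.9 * 357.3699 = 321.63 kN-m

321.63


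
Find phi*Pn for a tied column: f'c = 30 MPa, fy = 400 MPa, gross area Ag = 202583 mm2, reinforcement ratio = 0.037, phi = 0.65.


Ast = rho * Ag = 0.037 * 202583 = 7495.571 mm2
phi*Pn = 0.65 * 0.80 * (0.85 * 30 * (202583 - 7495.571) + 400 * 7495.571) / 1000
= 4145.94 kN

4145.94


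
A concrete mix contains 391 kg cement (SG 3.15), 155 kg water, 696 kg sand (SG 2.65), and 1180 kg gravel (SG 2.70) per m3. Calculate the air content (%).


Vol cement = 391 / (3.15 * 1000) = 0.124127 m3
Vol water = 155 / 1000 = 0.155 m3
Vol sand = 696 / (2.65 * 1000) = 0.262642 m3
Vol gravel = 1180 / (2.70 * 1000) = 0.437037 m3
Total solid + water volume = 0.978806 m3
Air = (1 - 0.978806) * 100 = 2.12%

2.12


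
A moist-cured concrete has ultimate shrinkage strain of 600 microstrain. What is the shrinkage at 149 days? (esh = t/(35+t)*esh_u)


esh(149) = 149 / (35 + 149) * 600
= 149 / 184 * 600
= 485.9 microstrain

485.9


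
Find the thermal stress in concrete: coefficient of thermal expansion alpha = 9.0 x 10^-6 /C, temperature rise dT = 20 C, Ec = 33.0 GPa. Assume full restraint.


sigma = alpha * dT * Ec
= 9.0e-6 * 20 * 33.0 * 1000
= 5.94 MPa

5.94


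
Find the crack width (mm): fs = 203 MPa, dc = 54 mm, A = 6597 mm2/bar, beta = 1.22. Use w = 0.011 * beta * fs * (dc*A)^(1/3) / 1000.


w = 0.011 * beta * fs * (dc * A)^(1/3) / 1000
= 0.011 * 1.22 * 203 * (54 * 6597)^(1/3) / 1000
= 0.193 mm

0.193


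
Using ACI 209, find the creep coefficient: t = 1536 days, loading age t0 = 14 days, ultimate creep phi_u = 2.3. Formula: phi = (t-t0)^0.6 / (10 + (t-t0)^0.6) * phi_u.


dt = 1536 - 14 = 1522
phi = 1522^0.6 / (10 + 1522^0.6) * 2.3
= 2.048

2.048


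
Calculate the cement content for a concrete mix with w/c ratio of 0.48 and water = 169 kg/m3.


Cement = water / (w/c)
= 169 / 0.48
= 352.1 kg/m3

352.1


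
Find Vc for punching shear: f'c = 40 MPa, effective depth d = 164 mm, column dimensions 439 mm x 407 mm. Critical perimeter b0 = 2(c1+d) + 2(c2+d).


b0 = 2*(439 + 164) + 2*(407 + 164) = 2348 mm
Vc = 0.33 * sqrt(40) * 2348 * 164 / 1000
= 803.69 kN

803.69


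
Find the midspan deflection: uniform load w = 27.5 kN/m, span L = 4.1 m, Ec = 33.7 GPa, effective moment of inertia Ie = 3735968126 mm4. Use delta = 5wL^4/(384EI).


Convert: L = 4.1 m = 4100 mm, Ec = 33.7 GPa = 33700 MPa
delta = 5 * 27.5 * 4100^4 / (384 * 33700 * 3735968126)
= 0.8 mm

0.8


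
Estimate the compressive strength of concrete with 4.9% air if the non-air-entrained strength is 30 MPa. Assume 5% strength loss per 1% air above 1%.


Strength loss = (4.9 - 1) * 5 = 19.5%
f'c = 30 * (1 - 19.5/100)
= 24.15 MPa

24.15


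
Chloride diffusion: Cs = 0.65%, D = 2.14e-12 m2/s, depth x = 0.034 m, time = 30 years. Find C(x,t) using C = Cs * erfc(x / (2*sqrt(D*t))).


t_seconds = 30 * 365.25 * 24 * 3600 = 946728000.0 s
arg = 0.034 / (2 * sqrt(2.14e-12 * 946728000.0))
= 0.3777
erfc(0.3777) = 0.5933
C = 0.65 * 0.5933 = 0.3856%

0.3856


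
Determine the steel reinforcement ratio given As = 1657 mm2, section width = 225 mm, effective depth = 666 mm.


rho = As / (b * d)
= 1657 / (225 * 666)
= 0.0111

0.0111


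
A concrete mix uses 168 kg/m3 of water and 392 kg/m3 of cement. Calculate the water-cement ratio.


w/c = water / cement
w/c = 168 / 392 = 0.429

0.429


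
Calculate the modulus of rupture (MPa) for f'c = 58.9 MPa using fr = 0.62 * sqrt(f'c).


fr = 0.62 * sqrt(58.9)
= 4.758 MPa

4.758


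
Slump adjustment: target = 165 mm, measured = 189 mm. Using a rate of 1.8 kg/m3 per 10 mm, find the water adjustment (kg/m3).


Difference = 165 - 189 = -24 mm
Water adjustment = -24 * 1.8 / 10 = -4.3 kg/m3

-4.3


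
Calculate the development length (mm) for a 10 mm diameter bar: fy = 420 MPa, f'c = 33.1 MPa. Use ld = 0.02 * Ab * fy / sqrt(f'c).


Ab = pi * 10^2 / 4 = 78.54 mm2
ld = 0.02 * 78.54 * 420 / sqrt(33.1)
= 114.7 mm

114.7


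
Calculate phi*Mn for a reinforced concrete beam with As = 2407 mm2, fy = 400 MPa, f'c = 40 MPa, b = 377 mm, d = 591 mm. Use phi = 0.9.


a = As * fy / (0.85 * f'c * b)
= 2407 * 400 / (0.85 * 40 * 377)
= 75.1131 mm
Mn = As * fy * (d - a/2) / 10^6
= 532.8553 kN-m
phi*Mn = 0.9 * 532.8553 = 479.57 kN-m

479.57


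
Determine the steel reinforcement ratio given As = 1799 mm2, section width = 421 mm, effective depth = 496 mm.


rho = As / (b * d)
= 1799 / (421 * 496)
= 0.0086

0.0086


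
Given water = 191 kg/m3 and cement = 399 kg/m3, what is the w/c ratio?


w/c = water / cement
w/c = 191 / 399 = 0.479

0.479


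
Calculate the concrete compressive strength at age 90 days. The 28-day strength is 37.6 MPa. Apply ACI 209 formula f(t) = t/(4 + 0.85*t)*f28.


f(90) = 90 / (4 + 0.85 * 90) * 37.6
= 90 / 80.5 * 37.6
= 42.04 MPa

42.04


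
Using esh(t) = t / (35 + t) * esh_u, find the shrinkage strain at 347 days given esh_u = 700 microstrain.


esh(347) = 347 / (35 + 347) * 700
= 347 / 382 * 700
= 635.9 microstrain

635.9


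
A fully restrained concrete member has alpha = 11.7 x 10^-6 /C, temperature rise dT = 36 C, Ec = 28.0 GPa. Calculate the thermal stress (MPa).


sigma = alpha * dT * Ec
= 11.7e-6 * 36 * 28.0 * 1000
= 11.794 MPa

11.794


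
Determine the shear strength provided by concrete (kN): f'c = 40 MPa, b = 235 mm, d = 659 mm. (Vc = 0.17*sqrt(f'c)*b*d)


Vc = 0.17 * sqrt(40) * 235 * 659 / 1000
= 166.51 kN

166.51


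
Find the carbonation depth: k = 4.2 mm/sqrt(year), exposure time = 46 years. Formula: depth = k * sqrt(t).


depth = k * sqrt(t)
= 4.2 * sqrt(46)
= 28.49 mm

28.49


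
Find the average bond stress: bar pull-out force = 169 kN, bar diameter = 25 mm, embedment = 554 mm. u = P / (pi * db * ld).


u = P / (pi * db * ld)
= 169 * 1000 / (pi * 25 * 554)
= 3.884 MPa

3.884


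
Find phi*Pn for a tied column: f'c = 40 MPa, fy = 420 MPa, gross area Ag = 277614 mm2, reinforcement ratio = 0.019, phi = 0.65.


Ast = rho * Ag = 0.019 * 277614 = 5274.666 mm2
phi*Pn = 0.65 * 0.80 * (0.85 * 40 * (277614 - 5274.666) + 420 * 5274.666) / 1000
= 5966.95 kN

5966.95


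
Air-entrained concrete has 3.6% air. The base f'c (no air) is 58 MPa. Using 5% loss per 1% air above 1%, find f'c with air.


Strength loss = (3.6 - 1) * 5 = 13.0%
f'c = 58 * (1 - 13.0/100)
= 50.46 MPa

50.46


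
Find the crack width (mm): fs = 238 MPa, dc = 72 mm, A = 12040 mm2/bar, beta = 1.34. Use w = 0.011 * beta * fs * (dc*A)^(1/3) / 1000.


w = 0.011 * beta * fs * (dc * A)^(1/3) / 1000
= 0.011 * 1.34 * 238 * (72 * 12040)^(1/3) / 1000
= 0.334 mm

0.334


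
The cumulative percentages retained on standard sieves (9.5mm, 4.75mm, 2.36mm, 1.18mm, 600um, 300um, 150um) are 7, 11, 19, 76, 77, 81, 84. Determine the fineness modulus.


FM = sum(cumulative % retained) / 100
= 355 / 100
= 3.55

3.55


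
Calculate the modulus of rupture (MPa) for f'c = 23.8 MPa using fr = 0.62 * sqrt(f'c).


fr = 0.62 * sqrt(23.8)
= 3.025 MPa

3.025


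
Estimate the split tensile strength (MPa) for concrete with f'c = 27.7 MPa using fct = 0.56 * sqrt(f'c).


fct = 0.56 * sqrt(27.7)
= 0.56 * 5.263
= 2.947 MPa

2.947


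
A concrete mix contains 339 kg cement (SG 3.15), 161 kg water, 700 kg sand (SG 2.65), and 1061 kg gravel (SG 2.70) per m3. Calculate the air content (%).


Vol cement = 339 / (3.15 * 1000) = 0.107619 m3
Vol water = 161 / 1000 = 0.161 m3
Vol sand = 700 / (2.65 * 1000) = 0.264151 m3
Vol gravel = 1061 / (2.70 * 1000) = 0.392963 m3
Total solid + water volume = 0.925733 m3
Air = (1 - 0.925733) * 100 = 7.43%

7.43


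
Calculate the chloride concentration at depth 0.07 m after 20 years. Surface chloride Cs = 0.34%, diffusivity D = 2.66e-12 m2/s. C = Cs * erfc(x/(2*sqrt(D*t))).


t_seconds = 20 * 365.25 * 24 * 3600 = 631152000.0 s
arg = 0.07 / (2 * sqrt(2.66e-12 * 631152000.0))
= 0.8542
erfc(0.8542) = 0.227
C = 0.34 * 0.227 = 0.0772%

0.0772


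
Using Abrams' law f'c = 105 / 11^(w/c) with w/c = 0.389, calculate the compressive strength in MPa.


f'c = 105 / 11^0.389
= 105 / 2.542
= 41.31 MPa

41.31


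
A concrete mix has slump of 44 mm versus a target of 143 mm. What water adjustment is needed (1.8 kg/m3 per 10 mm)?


Difference = 143 - 44 = 99 mm
Water adjustment = 99 * 1.8 / 10 = 17.8 kg/m3

17.8


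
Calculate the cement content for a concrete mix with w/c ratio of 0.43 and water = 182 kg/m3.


Cement = water / (w/c)
= 182 / 0.43
= 423.3 kg/m3

423.3


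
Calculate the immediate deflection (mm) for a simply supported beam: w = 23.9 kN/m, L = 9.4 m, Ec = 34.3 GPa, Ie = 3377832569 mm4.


Convert: L = 9.4 m = 9400 mm, Ec = 34.3 GPa = 34300 MPa
delta = 5 * 23.9 * 9400^4 / (384 * 34300 * 3377832569)
= 20.97 mm

20.97


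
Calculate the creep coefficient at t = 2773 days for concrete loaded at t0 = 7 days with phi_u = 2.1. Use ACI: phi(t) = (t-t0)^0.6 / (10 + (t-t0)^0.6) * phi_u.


dt = 2773 - 7 = 2766
phi = 2766^0.6 / (10 + 2766^0.6) * 2.1
= 1.934

1.934


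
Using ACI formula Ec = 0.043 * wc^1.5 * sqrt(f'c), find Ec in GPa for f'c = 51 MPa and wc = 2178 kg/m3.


Ec = 0.043 * 2178^1.5 * sqrt(51) / 1000
= 31.21 GPa

31.21
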